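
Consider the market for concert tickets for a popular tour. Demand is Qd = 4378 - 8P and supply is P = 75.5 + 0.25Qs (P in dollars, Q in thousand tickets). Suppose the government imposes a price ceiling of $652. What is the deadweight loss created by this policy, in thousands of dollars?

0

Rearranging supply gives Qs = 4P - 302. In a free market, 4378 - 8P = 4P - 302 gives the equilibrium P* = 390, Q* = 1258.
Since 652 is above P* = 390, the ceiling does not bind and the free-market outcome prevails.
Since the control does not bind, no trades are prevented and deadweight loss is zero.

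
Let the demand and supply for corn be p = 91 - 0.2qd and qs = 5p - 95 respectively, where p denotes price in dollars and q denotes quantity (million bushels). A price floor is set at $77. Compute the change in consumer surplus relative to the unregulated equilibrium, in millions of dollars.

Rearranging demand gives qd = 455 - 5p. Equilibrium: 455 - 5p = 5p - 95, so 550 = 10p and p* = 55, q* = 180.
Because the floor (77) lies above the market-clearing price, it is binding.
At p = 77: qd = 455 - 5·77 = 70 and qs = 5·77 - 95 = 290.
Consumer surplus without the control is ½ · (91 - 55) · 180 = 3240.
With the floor, consumers buy 70 units at 77, so CS = ½ · (91 - 77) · 70 = 490.
Change in consumer surplus = 490 - 3240 = -2750.

-2750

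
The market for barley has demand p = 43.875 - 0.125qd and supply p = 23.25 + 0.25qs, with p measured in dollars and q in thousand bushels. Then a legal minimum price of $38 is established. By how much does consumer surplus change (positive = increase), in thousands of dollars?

-51

Rearranging demand gives qd = 351 - 8p; rearranging supply gives qs = 4p - 93. Setting quantity demanded equal to quantity supplied, 351 - 8p = 4p - 93, gives p* = 37 and q* = 55.
The floor of 38 is above the equilibrium price 37, so it binds.
At p = 38: qd = 351 - 8·38 = 47 and qs = 4·38 - 93 = 59.
Consumer surplus without the control is ½ · (43.875 - 37) · 55 = 189.0625.
With the floor, consumers buy 47 units at 38, so CS = ½ · (43.875 - 38) · 47 = 138.0625.
Change in consumer surplus = 138.0625 - 189.0625 = -51.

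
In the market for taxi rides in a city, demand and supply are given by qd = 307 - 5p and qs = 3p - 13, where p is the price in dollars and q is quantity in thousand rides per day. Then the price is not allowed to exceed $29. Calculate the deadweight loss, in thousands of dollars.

In a free market, 307 - 5p = 3p - 13 gives the equilibrium p* = 40, q* = 107.
Because the ceiling (29) lies below the market-clearing price, it is binding.
At p = 29: qd = 307 - 5·29 = 162 and qs = 3·29 - 13 = 74.
Quantity traded falls to 74. At q = 74 the demand price is (307 - 74)/5 = 46.6 and the supply price is (13 + 74)/3 = 29.
Deadweight loss = ½ · (46.6 - 29) · (107 - 74) = ½ · 17.6 · 33 = 290.4.

290.4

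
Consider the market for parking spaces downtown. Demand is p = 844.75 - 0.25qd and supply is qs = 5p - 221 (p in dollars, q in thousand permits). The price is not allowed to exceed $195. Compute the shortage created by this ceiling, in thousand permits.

1845

Rearranging demand gives qd = 3379 - 4p. In a free market, 3379 - 4p = 5p - 221 gives the equilibrium p* = 400, q* = 1779.
Because the ceiling (195) lies below the market-clearing price, it is binding.
At p = 195: qd = 3379 - 4·195 = 2599 and qs = 5·195 - 221 = 754.
Shortage = qd - qs = 2599 - 754 = 1845.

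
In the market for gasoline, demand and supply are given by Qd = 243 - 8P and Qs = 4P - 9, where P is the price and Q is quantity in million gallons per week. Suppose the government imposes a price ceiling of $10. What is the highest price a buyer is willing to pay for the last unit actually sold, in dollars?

26.5

In a free market, 243 - 8P = 4P - 9 gives the equilibrium P* = 21, Q* = 75.
Since 10 < 21, the ceiling is binding.
At P = 10: Qd = 243 - 8·10 = 163 and Qs = 4·10 - 9 = 31.
Only 31 units reach the market. On the demand curve, the marginal buyer's willingness to pay at Q = 31 is (243 - 31)/8 = 26.5.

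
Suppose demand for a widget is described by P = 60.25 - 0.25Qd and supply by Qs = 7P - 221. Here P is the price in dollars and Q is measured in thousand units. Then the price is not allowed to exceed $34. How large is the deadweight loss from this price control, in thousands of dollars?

Rearranging demand gives Qd = 241 - 4P. Without the control the market clears where 241 - 4P = 7P - 221, i.e. P* = 42 and Q* = 73.
Since 34 < 42, the ceiling is binding.
At P = 34: Qd = 241 - 4·34 = 105 and Qs = 7·34 - 221 = 17.
Quantity traded falls to 17. At Q = 17 the demand price is (241 - 17)/4 = 56 and the supply price is (221 + 17)/7 = 34.
Deadweight loss = ½ · (56 - 34) · (73 - 17) = ½ · 22 · 56 = 616.

616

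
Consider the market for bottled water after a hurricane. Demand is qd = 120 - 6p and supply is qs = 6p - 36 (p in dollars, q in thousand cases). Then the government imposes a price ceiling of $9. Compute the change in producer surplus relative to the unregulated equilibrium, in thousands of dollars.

-120

Setting quantity demanded equal to quantity supplied, 120 - 6p = 6p - 36, gives p* = 13 and q* = 42.
Since 9 < 13, the ceiling is binding.
At p = 9: qd = 120 - 6·9 = 66 and qs = 6·9 - 36 = 18.
Producer surplus without the control is ½ · (13 - 6) · 42 = 147.
With the ceiling, producers sell 18 units at 9, so PS = ½ · (9 - 6) · 18 = 27.
Change in producer surplus = 27 - 147 = -120.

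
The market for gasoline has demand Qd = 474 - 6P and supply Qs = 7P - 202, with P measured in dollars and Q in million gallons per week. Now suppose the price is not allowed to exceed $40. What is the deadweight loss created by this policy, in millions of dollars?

1092

Without the control the market clears where 474 - 6P = 7P - 202, i.e. P* = 52 and Q* = 162.
Since 40 < 52, the ceiling is binding.
At P = 40: Qd = 474 - 6·40 = 234 and Qs = 7·40 - 202 = 78.
Quantity traded falls to 78. At Q = 78 the demand price is (474 - 78)/6 = 66 and the supply price is (202 + 78)/7 = 40.
Deadweight loss = ½ · (66 - 40) · (162 - 78) = ½ · 26 · 84 = 1092.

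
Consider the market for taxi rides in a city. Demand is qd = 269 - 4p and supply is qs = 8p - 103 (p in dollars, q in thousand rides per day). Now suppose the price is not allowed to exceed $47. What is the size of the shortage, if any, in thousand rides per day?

0

Equilibrium: 269 - 4p = 8p - 103, so 372 = 12p and p* = 31, q* = 145.
The ceiling of 47 is above the equilibrium price 31, so it is not binding; the market clears at p* = 31, q* = 145.
Since the control does not bind, there is no shortage.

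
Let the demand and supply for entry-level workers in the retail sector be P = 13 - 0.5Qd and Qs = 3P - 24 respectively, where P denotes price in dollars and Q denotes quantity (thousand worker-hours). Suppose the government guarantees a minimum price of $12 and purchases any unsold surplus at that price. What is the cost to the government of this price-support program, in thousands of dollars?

Rearranging demand gives Qd = 26 - 2P. Equilibrium: 26 - 2P = 3P - 24, so 50 = 5P and P* = 10, Q* = 6.
Since 12 > 10, the floor is binding.
At P = 12: Qd = 26 - 2·12 = 2 and Qs = 3·12 - 24 = 12.
Surplus = Qs - Qd = 10.
Government expenditure = surplus × support price = 10 × 12 = 120.

120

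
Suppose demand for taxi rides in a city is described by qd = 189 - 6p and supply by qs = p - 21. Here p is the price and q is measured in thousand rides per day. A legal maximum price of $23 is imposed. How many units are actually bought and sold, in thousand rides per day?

Setting quantity demanded equal to quantity supplied, 189 - 6p = p - 21, gives p* = 30 and q* = 9.
Since 23 < 30, the ceiling is binding.
At p = 23: qd = 189 - 6·23 = 51 and qs = 23 - 21 = 2.
The quantity actually transacted is the short side, supply: 2.

2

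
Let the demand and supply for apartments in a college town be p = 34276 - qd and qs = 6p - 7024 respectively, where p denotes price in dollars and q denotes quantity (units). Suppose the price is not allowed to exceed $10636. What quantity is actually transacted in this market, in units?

28376

Rearranging demand gives qd = 34276 - p. Setting quantity demanded equal to quantity supplied, 34276 - p = 6p - 7024, gives p* = 5900 and q* = 28376.
The ceiling of 10636 is above the equilibrium price 5900, so it is not binding; the market clears at p* = 5900, q* = 28376.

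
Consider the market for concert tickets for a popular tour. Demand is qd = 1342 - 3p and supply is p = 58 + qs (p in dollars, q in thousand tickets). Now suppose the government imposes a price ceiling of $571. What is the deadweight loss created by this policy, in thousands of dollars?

0

Rearranging supply gives qs = p - 58. Without the control the market clears where 1342 - 3p = p - 58, i.e. p* = 350 and q* = 292.
Since 571 is above p* = 350, the ceiling does not bind and the free-market outcome prevails.
Since the control does not bind, no trades are prevented and deadweight loss is zero.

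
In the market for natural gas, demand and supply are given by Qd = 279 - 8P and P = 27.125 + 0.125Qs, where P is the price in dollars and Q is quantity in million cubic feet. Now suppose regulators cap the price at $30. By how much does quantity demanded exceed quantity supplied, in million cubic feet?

Rearranging supply gives Qs = 8P - 217. Equilibrium: 279 - 8P = 8P - 217, so 496 = 16P and P* = 31, Q* = 31.
Because the ceiling (30) lies below the market-clearing price, it is binding.
At P = 30: Qd = 279 - 8·30 = 39 and Qs = 8·30 - 217 = 23.
Shortage = Qd - Qs = 39 - 23 = 16.

16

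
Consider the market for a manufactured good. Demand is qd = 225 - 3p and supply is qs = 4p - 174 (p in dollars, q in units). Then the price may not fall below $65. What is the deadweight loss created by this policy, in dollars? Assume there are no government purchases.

Equilibrium: 225 - 3p = 4p - 174, so 399 = 7p and p* = 57, q* = 54.
Since 65 > 57, the floor is binding.
At p = 65: qd = 225 - 3·65 = 30 and qs = 4·65 - 174 = 86.
Quantity traded falls to 30. At q = 30 the demand price is (225 - 30)/3 = 65 and the supply price is (174 + 30)/4 = 51.
Deadweight loss = ½ · (65 - 51) · (54 - 30) = ½ · 14 · 24 = 168.

168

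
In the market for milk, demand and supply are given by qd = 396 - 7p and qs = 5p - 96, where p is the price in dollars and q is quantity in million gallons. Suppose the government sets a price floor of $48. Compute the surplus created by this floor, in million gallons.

Setting quantity demanded equal to quantity supplied, 396 - 7p = 5p - 96, gives p* = 41 and q* = 109.
Since 48 > 41, the floor is binding.
At p = 48: qd = 396 - 7·48 = 60 and qs = 5·48 - 96 = 144.
Surplus = qs - qd = 144 - 60 = 84.

84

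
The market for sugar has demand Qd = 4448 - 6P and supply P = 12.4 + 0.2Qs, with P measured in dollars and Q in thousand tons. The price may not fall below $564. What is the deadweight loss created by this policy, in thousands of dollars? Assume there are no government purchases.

Rearranging supply gives Qs = 5P - 62. Setting quantity demanded equal to quantity supplied, 4448 - 6P = 5P - 62, gives P* = 410 and Q* = 1988.
Since 564 > 410, the floor is binding.
At P = 564: Qd = 4448 - 6·564 = 1064 and Qs = 5·564 - 62 = 2758.
Quantity traded falls to 1064. At Q = 1064 the demand price is (4448 - 1064)/6 = 564 and the supply price is (62 + 1064)/5 = 225.2.
Deadweight loss = ½ · (564 - 225.2) · (1988 - 1064) = ½ · 338.8 · 924 = 156525.6.

156525.6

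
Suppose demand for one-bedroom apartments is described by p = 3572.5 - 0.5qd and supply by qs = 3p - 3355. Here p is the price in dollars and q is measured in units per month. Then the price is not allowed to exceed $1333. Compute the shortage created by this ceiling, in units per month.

Rearranging demand gives qd = 7145 - 2p. In a free market, 7145 - 2p = 3p - 3355 gives the equilibrium p* = 2100, q* = 2945.
Because the ceiling (1333) lies below the market-clearing price, it is binding.
At p = 1333: qd = 7145 - 2·1333 = 4479 and qs = 3·1333 - 3355 = 644.
Shortage = qd - qs = 4479 - 644 = 3835.

3835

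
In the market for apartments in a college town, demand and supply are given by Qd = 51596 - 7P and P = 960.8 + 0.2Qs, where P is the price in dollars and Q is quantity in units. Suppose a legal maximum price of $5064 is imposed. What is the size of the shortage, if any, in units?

Rearranging supply gives Qs = 5P - 4804. Equilibrium: 51596 - 7P = 5P - 4804, so 56400 = 12P and P* = 4700, Q* = 18696.
Since 5064 is above P* = 4700, the ceiling does not bind and the free-market outcome prevails.
Since the control does not bind, there is no shortage.

0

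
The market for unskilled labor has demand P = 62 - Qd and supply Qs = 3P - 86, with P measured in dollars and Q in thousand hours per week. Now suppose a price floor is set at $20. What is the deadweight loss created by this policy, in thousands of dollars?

0

Rearranging demand gives Qd = 62 - P. Without the control the market clears where 62 - P = 3P - 86, i.e. P* = 37 and Q* = 25.
Since 20 is below P* = 37, the floor does not bind and the free-market outcome prevails.
Since the control does not bind, no trades are prevented and deadweight loss is zero.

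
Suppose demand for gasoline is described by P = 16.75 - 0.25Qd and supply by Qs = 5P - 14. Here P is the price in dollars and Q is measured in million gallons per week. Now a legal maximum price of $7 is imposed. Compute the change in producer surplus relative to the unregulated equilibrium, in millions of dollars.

Rearranging demand gives Qd = 67 - 4P. Equilibrium: 67 - 4P = 5P - 14, so 81 = 9P and P* = 9, Q* = 31.
Because the ceiling (7) lies below the market-clearing price, it is binding.
At P = 7: Qd = 67 - 4·7 = 39 and Qs = 5·7 - 14 = 21.
Producer surplus without the control is ½ · (9 - 2.8) · 31 = 96.1.
With the ceiling, producers sell 21 units at 7, so PS = ½ · (7 - 2.8) · 21 = 44.1.
Change in producer surplus = 44.1 - 96.1 = -52.

-52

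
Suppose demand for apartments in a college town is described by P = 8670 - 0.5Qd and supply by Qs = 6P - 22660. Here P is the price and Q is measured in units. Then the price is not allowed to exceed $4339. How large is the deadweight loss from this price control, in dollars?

Rearranging demand gives Qd = 17340 - 2P. In a free market, 17340 - 2P = 6P - 22660 gives the equilibrium P* = 5000, Q* = 7340.
The ceiling of 4339 is below the equilibrium price 5000, so it binds.
At P = 4339: Qd = 17340 - 2·4339 = 8662 and Qs = 6·4339 - 22660 = 3374.
Quantity traded falls to 3374. At Q = 3374 the demand price is (17340 - 3374)/2 = 6983 and the supply price is (22660 + 3374)/6 = 4339.
Deadweight loss = ½ · (6983 - 4339) · (7340 - 3374) = ½ · 2644 · 3966 = 5243052.

5243052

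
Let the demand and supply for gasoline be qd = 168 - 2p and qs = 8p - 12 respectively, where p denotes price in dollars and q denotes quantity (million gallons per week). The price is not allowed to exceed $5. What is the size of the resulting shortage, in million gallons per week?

130

In a free market, 168 - 2p = 8p - 12 gives the equilibrium p* = 18, q* = 132.
Since 5 < 18, the ceiling is binding.
At p = 5: qd = 168 - 2·5 = 158 and qs = 8·5 - 12 = 28.
Shortage = qd - qs = 158 - 28 = 130.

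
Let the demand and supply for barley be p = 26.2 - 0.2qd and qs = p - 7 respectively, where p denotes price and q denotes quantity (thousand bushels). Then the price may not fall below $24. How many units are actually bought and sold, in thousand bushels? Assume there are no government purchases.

11

Rearranging demand gives qd = 131 - 5p. Setting quantity demanded equal to quantity supplied, 131 - 5p = p - 7, gives p* = 23 and q* = 16.
Because the floor (24) lies above the market-clearing price, it is binding.
At p = 24: qd = 131 - 5·24 = 11 and qs = 24 - 7 = 17.
The quantity actually transacted is the short side, demand: 11.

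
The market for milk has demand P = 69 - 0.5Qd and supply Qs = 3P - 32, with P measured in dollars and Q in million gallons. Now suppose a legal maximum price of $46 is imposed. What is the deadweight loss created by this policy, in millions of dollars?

Rearranging demand gives Qd = 138 - 2P. Without the control the market clears where 138 - 2P = 3P - 32, i.e. P* = 34 and Q* = 70.
Since 46 is above P* = 34, the ceiling does not bind and the free-market outcome prevails.
Since the control does not bind, no trades are prevented and deadweight loss is zero.

0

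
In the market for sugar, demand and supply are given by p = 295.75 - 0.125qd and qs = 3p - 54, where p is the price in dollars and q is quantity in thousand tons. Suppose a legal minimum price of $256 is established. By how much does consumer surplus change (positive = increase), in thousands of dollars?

-16632

Rearranging demand gives qd = 2366 - 8p. Equilibrium: 2366 - 8p = 3p - 54, so 2420 = 11p and p* = 220, q* = 606.
Because the floor (256) lies above the market-clearing price, it is binding.
At p = 256: qd = 2366 - 8·256 = 318 and qs = 3·256 - 54 = 714.
Consumer surplus without the control is ½ · (295.75 - 220) · 606 = 22952.25.
With the floor, consumers buy 318 units at 256, so CS = ½ · (295.75 - 256) · 318 = 6320.25.
Change in consumer surplus = 6320.25 - 22952.25 = -16632.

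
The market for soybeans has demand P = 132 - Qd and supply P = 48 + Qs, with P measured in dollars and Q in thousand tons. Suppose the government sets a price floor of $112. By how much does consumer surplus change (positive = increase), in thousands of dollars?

Rearranging demand gives Qd = 132 - P; rearranging supply gives Qs = P - 48. Equilibrium: 132 - P = P - 48, so 180 = 2P and P* = 90, Q* = 42.
The floor of 112 is above the equilibrium price 90, so it binds.
At P = 112: Qd = 132 - 112 = 20 and Qs = 112 - 48 = 64.
Consumer surplus without the control is ½ · (132 - 90) · 42 = 882.
With the floor, consumers buy 20 units at 112, so CS = ½ · (132 - 112) · 20 = 200.
Change in consumer surplus = 200 - 882 = -682.

-682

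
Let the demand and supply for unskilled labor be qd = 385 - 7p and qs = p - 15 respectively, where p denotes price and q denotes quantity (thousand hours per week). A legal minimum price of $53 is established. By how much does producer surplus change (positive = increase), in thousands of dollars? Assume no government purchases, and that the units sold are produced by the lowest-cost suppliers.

Without the control the market clears where 385 - 7p = p - 15, i.e. p* = 50 and q* = 35.
Since 53 > 50, the floor is binding.
At p = 53: qd = 385 - 7·53 = 14 and qs = 53 - 15 = 38.
Producer surplus without the control is ½ · (50 - 15) · 35 = 612.5.
With the floor, 14 units are sold at 53. The supply price at q = 14 is 29, so PS = ½ · [(53 - 15) + (53 - 29)] · 14 = 434.
Change in producer surplus = 434 - 612.5 = -178.5.

-178.5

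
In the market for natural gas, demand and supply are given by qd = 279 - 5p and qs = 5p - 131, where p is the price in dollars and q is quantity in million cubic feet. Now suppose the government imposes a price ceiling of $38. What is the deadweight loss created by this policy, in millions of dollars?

45

Equilibrium: 279 - 5p = 5p - 131, so 410 = 10p and p* = 41, q* = 74.
The ceiling of 38 is below the equilibrium price 41, so it binds.
At p = 38: qd = 279 - 5·38 = 89 and qs = 5·38 - 131 = 59.
Quantity traded falls to 59. At q = 59 the demand price is (279 - 59)/5 = 44 and the supply price is (131 + 59)/5 = 38.
Deadweight loss = ½ · (44 - 38) · (74 - 59) = ½ · 6 · 15 = 45.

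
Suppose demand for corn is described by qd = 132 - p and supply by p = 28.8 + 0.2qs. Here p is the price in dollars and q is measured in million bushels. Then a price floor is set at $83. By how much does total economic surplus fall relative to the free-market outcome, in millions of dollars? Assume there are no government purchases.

Rearranging supply gives qs = 5p - 144. Equilibrium: 132 - p = 5p - 144, so 276 = 6p and p* = 46, q* = 86.
Since 83 > 46, the floor is binding.
At p = 83: qd = 132 - 83 = 49 and qs = 5·83 - 144 = 271.
Quantity traded falls to 49. At q = 49 the demand price is 132 - 49 = 83 and the supply price is (144 + 49)/5 = 38.6.
Deadweight loss = ½ · (83 - 38.6) · (86 - 49) = ½ · 44.4 · 37 = 821.4.

821.4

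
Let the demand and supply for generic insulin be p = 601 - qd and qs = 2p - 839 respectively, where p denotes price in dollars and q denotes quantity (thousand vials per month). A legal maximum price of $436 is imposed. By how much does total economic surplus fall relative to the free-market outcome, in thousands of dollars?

Rearranging demand gives qd = 601 - p. Setting quantity demanded equal to quantity supplied, 601 - p = 2p - 839, gives p* = 480 and q* = 121.
The ceiling of 436 is below the equilibrium price 480, so it binds.
At p = 436: qd = 601 - 436 = 165 and qs = 2·436 - 839 = 33.
Quantity traded falls to 33. At q = 33 the demand price is 601 - 33 = 568 and the supply price is (839 + 33)/2 = 436.
Deadweight loss = ½ · (568 - 436) · (121 - 33) = ½ · 132 · 88 = 5808.

5808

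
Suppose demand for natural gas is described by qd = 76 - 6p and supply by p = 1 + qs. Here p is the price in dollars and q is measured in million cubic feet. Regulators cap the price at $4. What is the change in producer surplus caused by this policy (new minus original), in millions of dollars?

-45.5

Rearranging supply gives qs = p - 1. Setting quantity demanded equal to quantity supplied, 76 - 6p = p - 1, gives p* = 11 and q* = 10.
Since 4 < 11, the ceiling is binding.
At p = 4: qd = 76 - 6·4 = 52 and qs = 4 - 1 = 3.
Producer surplus without the control is ½ · (11 - 1) · 10 = 50.
With the ceiling, producers sell 3 units at 4, so PS = ½ · (4 - 1) · 3 = 4.5.
Change in producer surplus = 4.5 - 50 = -45.5.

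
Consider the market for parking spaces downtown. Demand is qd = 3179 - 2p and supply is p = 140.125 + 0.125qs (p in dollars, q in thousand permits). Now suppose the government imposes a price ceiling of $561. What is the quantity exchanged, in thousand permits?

2319

Rearranging supply gives qs = 8p - 1121. Equilibrium: 3179 - 2p = 8p - 1121, so 4300 = 10p and p* = 430, q* = 2319.
The ceiling of 561 is above the equilibrium price 430, so it is not binding; the market clears at p* = 430, q* = 2319.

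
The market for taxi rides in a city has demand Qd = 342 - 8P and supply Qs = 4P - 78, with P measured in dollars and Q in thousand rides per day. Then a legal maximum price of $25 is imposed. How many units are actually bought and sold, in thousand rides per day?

22

Without the control the market clears where 342 - 8P = 4P - 78, i.e. P* = 35 and Q* = 62.
Because the ceiling (25) lies below the market-clearing price, it is binding.
At P = 25: Qd = 342 - 8·25 = 142 and Qs = 4·25 - 78 = 22.
The quantity actually transacted is the short side, supply: 22.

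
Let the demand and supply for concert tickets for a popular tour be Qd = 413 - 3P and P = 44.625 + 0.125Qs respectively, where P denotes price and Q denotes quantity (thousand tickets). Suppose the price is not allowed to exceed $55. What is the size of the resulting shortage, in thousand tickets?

Rearranging supply gives Qs = 8P - 357. In a free market, 413 - 3P = 8P - 357 gives the equilibrium P* = 70, Q* = 203.
Since 55 < 70, the ceiling is binding.
At P = 55: Qd = 413 - 3·55 = 248 and Qs = 8·55 - 357 = 83.
Shortage = Qd - Qs = 248 - 83 = 165.

165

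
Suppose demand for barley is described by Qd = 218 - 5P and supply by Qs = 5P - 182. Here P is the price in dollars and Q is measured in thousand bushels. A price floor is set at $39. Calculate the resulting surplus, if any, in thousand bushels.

Without the control the market clears where 218 - 5P = 5P - 182, i.e. P* = 40 and Q* = 18.
Since 39 is below P* = 40, the floor does not bind and the free-market outcome prevails.
Since the control does not bind, there is no surplus.

0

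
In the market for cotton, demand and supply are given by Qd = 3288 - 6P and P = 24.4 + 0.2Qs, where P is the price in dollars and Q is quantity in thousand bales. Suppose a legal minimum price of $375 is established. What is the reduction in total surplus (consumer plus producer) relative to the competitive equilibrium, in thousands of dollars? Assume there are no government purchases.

27885

Rearranging supply gives Qs = 5P - 122. Equilibrium: 3288 - 6P = 5P - 122, so 3410 = 11P and P* = 310, Q* = 1428.
Since 375 > 310, the floor is binding.
At P = 375: Qd = 3288 - 6·375 = 1038 and Qs = 5·375 - 122 = 1753.
Quantity traded falls to 1038. At Q = 1038 the demand price is (3288 - 1038)/6 = 375 and the supply price is (122 + 1038)/5 = 232.
Deadweight loss = ½ · (375 - 232) · (1428 - 1038) = ½ · 143 · 390 = 27885.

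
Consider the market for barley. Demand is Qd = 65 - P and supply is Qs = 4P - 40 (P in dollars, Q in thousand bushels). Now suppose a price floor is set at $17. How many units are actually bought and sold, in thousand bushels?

In a free market, 65 - P = 4P - 40 gives the equilibrium P* = 21, Q* = 44.
The floor of 17 is below the equilibrium price 21, so it is not binding; the market clears at P* = 21, Q* = 44.

44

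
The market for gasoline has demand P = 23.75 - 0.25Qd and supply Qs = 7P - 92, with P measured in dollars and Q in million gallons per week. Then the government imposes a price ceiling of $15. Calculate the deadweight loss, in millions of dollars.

Rearranging demand gives Qd = 95 - 4P. In a free market, 95 - 4P = 7P - 92 gives the equilibrium P* = 17, Q* = 27.
The ceiling of 15 is below the equilibrium price 17, so it binds.
At P = 15: Qd = 95 - 4·15 = 35 and Qs = 7·15 - 92 = 13.
Quantity traded falls to 13. At Q = 13 the demand price is (95 - 13)/4 = 20.5 and the supply price is (92 + 13)/7 = 15.
Deadweight loss = ½ · (20.5 - 15) · (27 - 13) = ½ · 5.5 · 14 = 38.5.

38.5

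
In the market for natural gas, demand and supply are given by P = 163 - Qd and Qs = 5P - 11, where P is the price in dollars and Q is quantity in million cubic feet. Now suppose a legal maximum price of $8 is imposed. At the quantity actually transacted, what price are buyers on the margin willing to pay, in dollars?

134

Rearranging demand gives Qd = 163 - P. Setting quantity demanded equal to quantity supplied, 163 - P = 5P - 11, gives P* = 29 and Q* = 134.
Since 8 < 29, the ceiling is binding.
At P = 8: Qd = 163 - 8 = 155 and Qs = 5·8 - 11 = 29.
Only 29 units reach the market. On the demand curve, the marginal buyer's willingness to pay at Q = 29 is (163 - 29) = 134.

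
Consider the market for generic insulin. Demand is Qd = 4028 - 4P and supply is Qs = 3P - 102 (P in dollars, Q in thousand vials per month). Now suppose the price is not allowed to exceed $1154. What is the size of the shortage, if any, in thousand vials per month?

In a free market, 4028 - 4P = 3P - 102 gives the equilibrium P* = 590, Q* = 1668.
Since 1154 is above P* = 590, the ceiling does not bind and the free-market outcome prevails.
Since the control does not bind, there is no shortage.

0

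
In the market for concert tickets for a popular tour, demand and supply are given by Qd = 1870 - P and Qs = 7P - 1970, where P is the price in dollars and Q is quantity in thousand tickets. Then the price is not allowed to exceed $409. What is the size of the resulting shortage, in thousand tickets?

Equilibrium: 1870 - P = 7P - 1970, so 3840 = 8P and P* = 480, Q* = 1390.
Because the ceiling (409) lies below the market-clearing price, it is binding.
At P = 409: Qd = 1870 - 409 = 1461 and Qs = 7·409 - 1970 = 893.
Shortage = Qd - Qs = 1461 - 893 = 568.

568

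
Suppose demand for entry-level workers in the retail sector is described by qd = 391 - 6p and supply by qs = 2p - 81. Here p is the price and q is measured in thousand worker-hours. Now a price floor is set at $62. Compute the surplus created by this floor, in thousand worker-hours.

24

Equilibrium: 391 - 6p = 2p - 81, so 472 = 8p and p* = 59, q* = 37.
Because the floor (62) lies above the market-clearing price, it is binding.
At p = 62: qd = 391 - 6·62 = 19 and qs = 2·62 - 81 = 43.
Surplus = qs - qd = 43 - 19 = 24.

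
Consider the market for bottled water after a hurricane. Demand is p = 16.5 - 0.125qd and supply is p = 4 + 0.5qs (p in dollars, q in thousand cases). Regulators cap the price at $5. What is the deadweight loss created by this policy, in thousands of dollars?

Rearranging demand gives qd = 132 - 8p; rearranging supply gives qs = 2p - 8. Equilibrium: 132 - 8p = 2p - 8, so 140 = 10p and p* = 14, q* = 20.
Since 5 < 14, the ceiling is binding.
At p = 5: qd = 132 - 8·5 = 92 and qs = 2·5 - 8 = 2.
Quantity traded falls to 2. At q = 2 the demand price is (132 - 2)/8 = 16.25 and the supply price is (8 + 2)/2 = 5.
Deadweight loss = ½ · (16.25 - 5) · (20 - 2) = ½ · 11.25 · 18 = 101.25.

101.25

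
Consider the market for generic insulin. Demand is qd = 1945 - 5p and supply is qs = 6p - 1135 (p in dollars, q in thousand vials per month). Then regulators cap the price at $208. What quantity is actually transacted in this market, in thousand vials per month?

Setting quantity demanded equal to quantity supplied, 1945 - 5p = 6p - 1135, gives p* = 280 and q* = 545.
Because the ceiling (208) lies below the market-clearing price, it is binding.
At p = 208: qd = 1945 - 5·208 = 905 and qs = 6·208 - 1135 = 113.
The quantity actually transacted is the short side, supply: 113.

113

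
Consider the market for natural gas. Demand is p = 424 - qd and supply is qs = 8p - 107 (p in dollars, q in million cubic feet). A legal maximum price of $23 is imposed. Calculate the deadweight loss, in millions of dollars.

Rearranging demand gives qd = 424 - p. Setting quantity demanded equal to quantity supplied, 424 - p = 8p - 107, gives p* = 59 and q* = 365.
Since 23 < 59, the ceiling is binding.
At p = 23: qd = 424 - 23 = 401 and qs = 8·23 - 107 = 77.
Quantity traded falls to 77. At q = 77 the demand price is 424 - 77 = 347 and the supply price is (107 + 77)/8 = 23.
Deadweight loss = ½ · (347 - 23) · (365 - 77) = ½ · 324 · 288 = 46656.

46656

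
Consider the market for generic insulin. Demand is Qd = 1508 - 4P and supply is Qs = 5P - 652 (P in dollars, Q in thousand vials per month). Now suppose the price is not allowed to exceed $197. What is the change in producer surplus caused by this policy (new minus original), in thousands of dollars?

Equilibrium: 1508 - 4P = 5P - 652, so 2160 = 9P and P* = 240, Q* = 548.
The ceiling of 197 is below the equilibrium price 240, so it binds.
At P = 197: Qd = 1508 - 4·197 = 720 and Qs = 5·197 - 652 = 333.
Producer surplus without the control is ½ · (240 - 130.4) · 548 = 30030.4.
With the ceiling, producers sell 333 units at 197, so PS = ½ · (197 - 130.4) · 333 = 11088.9.
Change in producer surplus = 11088.9 - 30030.4 = -18941.5.

-18941.5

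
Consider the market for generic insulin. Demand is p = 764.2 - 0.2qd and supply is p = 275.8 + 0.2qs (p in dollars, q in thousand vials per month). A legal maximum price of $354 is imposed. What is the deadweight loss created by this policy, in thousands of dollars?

Rearranging demand gives qd = 3821 - 5p; rearranging supply gives qs = 5p - 1379. Setting quantity demanded equal to quantity supplied, 3821 - 5p = 5p - 1379, gives p* = 520 and q* = 1221.
The ceiling of 354 is below the equilibrium price 520, so it binds.
At p = 354: qd = 3821 - 5·354 = 2051 and qs = 5·354 - 1379 = 391.
Quantity traded falls to 391. At q = 391 the demand price is (3821 - 391)/5 = 686 and the supply price is (1379 + 391)/5 = 354.
Deadweight loss = ½ · (686 - 354) · (1221 - 391) = ½ · 332 · 830 = 137780.

137780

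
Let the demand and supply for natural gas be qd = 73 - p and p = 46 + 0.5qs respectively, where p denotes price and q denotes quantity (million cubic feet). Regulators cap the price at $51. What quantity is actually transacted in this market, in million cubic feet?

10

Rearranging supply gives qs = 2p - 92. Equilibrium: 73 - p = 2p - 92, so 165 = 3p and p* = 55, q* = 18.
Because the ceiling (51) lies below the market-clearing price, it is binding.
At p = 51: qd = 73 - 51 = 22 and qs = 2·51 - 92 = 10.
The quantity actually transacted is the short side, supply: 10.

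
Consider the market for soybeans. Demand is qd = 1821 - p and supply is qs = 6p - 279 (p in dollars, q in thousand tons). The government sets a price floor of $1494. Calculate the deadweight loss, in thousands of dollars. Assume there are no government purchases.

831621

Equilibrium: 1821 - p = 6p - 279, so 2100 = 7p and p* = 300, q* = 1521.
Since 1494 > 300, the floor is binding.
At p = 1494: qd = 1821 - 1494 = 327 and qs = 6·1494 - 279 = 8685.
Quantity traded falls to 327. At q = 327 the demand price is 1821 - 327 = 1494 and the supply price is (279 + 327)/6 = 101.
Deadweight loss = ½ · (1494 - 101) · (1521 - 327) = ½ · 1393 · 1194 = 831621.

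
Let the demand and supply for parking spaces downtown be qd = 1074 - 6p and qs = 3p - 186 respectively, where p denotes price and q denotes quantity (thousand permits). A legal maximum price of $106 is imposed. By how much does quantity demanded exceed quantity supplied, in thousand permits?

Without the control the market clears where 1074 - 6p = 3p - 186, i.e. p* = 140 and q* = 234.
Because the ceiling (106) lies below the market-clearing price, it is binding.
At p = 106: qd = 1074 - 6·106 = 438 and qs = 3·106 - 186 = 132.
Shortage = qd - qs = 438 - 132 = 306.

306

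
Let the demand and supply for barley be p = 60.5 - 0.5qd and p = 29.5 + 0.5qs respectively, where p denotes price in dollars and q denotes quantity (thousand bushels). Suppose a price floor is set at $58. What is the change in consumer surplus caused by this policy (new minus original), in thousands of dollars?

-234

Rearranging demand gives qd = 121 - 2p; rearranging supply gives qs = 2p - 59. In a free market, 121 - 2p = 2p - 59 gives the equilibrium p* = 45, q* = 31.
Because the floor (58) lies above the market-clearing price, it is binding.
At p = 58: qd = 121 - 2·58 = 5 and qs = 2·58 - 59 = 57.
Consumer surplus without the control is ½ · (60.5 - 45) · 31 = 240.25.
With the floor, consumers buy 5 units at 58, so CS = ½ · (60.5 - 58) · 5 = 6.25.
Change in consumer surplus = 6.25 - 240.25 = -234.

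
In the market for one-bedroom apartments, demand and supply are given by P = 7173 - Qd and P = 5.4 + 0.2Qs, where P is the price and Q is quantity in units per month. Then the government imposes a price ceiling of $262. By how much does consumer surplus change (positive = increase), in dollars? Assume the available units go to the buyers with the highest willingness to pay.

Rearranging demand gives Qd = 7173 - P; rearranging supply gives Qs = 5P - 27. In a free market, 7173 - P = 5P - 27 gives the equilibrium P* = 1200, Q* = 5973.
Since 262 < 1200, the ceiling is binding.
At P = 262: Qd = 7173 - 262 = 6911 and Qs = 5·262 - 27 = 1283.
Consumer surplus without the control is ½ · (7173 - 1200) · 5973 = 17838364.5.
With the ceiling, 1283 units are sold at 262 (assume they go to the highest-value buyers). The demand price at Q = 1283 is 5890, so CS = ½ · [(7173 - 262) + (5890 - 262)] · 1283 = 8043768.5.
Change in consumer surplus = 8043768.5 - 17838364.5 = -9794596.

-9794596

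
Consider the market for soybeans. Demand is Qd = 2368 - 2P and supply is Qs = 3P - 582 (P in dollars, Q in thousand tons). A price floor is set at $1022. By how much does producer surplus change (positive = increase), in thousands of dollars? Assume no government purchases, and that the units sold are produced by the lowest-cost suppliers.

15552

In a free market, 2368 - 2P = 3P - 582 gives the equilibrium P* = 590, Q* = 1188.
Since 1022 > 590, the floor is binding.
At P = 1022: Qd = 2368 - 2·1022 = 324 and Qs = 3·1022 - 582 = 2484.
Producer surplus without the control is ½ · (590 - 194) · 1188 = 235224.
With the floor, 324 units are sold at 1022. The supply price at Q = 324 is 302, so PS = ½ · [(1022 - 194) + (1022 - 302)] · 324 = 250776.
Change in producer surplus = 250776 - 235224 = 15552.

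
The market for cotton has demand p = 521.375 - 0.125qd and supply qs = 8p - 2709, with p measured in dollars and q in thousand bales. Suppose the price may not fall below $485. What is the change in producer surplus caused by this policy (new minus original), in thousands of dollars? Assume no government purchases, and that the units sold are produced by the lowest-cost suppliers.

3905

Rearranging demand gives qd = 4171 - 8p. Setting quantity demanded equal to quantity supplied, 4171 - 8p = 8p - 2709, gives p* = 430 and q* = 731.
Since 485 > 430, the floor is binding.
At p = 485: qd = 4171 - 8·485 = 291 and qs = 8·485 - 2709 = 1171.
Producer surplus without the control is ½ · (430 - 338.625) · 731 = 33397.5625.
With the floor, 291 units are sold at 485. The supply price at q = 291 is 375, so PS = ½ · [(485 - 338.625) + (485 - 375)] · 291 = 37302.5625.
Change in producer surplus = 37302.5625 - 33397.5625 = 3905.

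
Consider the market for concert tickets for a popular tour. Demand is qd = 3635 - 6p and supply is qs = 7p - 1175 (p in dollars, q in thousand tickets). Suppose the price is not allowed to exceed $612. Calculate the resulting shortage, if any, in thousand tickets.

Setting quantity demanded equal to quantity supplied, 3635 - 6p = 7p - 1175, gives p* = 370 and q* = 1415.
Since 612 is above p* = 370, the ceiling does not bind and the free-market outcome prevails.
Since the control does not bind, there is no shortage.

0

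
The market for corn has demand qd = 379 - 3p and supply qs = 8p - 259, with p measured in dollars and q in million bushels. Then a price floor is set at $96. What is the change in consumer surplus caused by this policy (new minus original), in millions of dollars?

-5624

Without the control the market clears where 379 - 3p = 8p - 259, i.e. p* = 58 and q* = 205.
Because the floor (96) lies above the market-clearing price, it is binding.
At p = 96: qd = 379 - 3·96 = 91 and qs = 8·96 - 259 = 509.
Consumer surplus without the control is ½ · (379/3 - 58) · 205 = 42025/6.
With the floor, consumers buy 91 units at 96, so CS = ½ · (379/3 - 96) · 91 = 8281/6.
Change in consumer surplus = 8281/6 - 42025/6 = -5624.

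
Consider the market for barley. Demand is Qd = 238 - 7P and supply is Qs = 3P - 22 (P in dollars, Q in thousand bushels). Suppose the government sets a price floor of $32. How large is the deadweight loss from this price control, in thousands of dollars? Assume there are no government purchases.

420

In a free market, 238 - 7P = 3P - 22 gives the equilibrium P* = 26, Q* = 56.
Because the floor (32) lies above the market-clearing price, it is binding.
At P = 32: Qd = 238 - 7·32 = 14 and Qs = 3·32 - 22 = 74.
Quantity traded falls to 14. At Q = 14 the demand price is (238 - 14)/7 = 32 and the supply price is (22 + 14)/3 = 12.
Deadweight loss = ½ · (32 - 12) · (56 - 14) = ½ · 20 · 42 = 420.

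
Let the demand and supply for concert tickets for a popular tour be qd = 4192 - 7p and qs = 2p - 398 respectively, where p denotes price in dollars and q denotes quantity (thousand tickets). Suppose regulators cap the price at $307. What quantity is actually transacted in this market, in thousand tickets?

216

Setting quantity demanded equal to quantity supplied, 4192 - 7p = 2p - 398, gives p* = 510 and q* = 622.
Because the ceiling (307) lies below the market-clearing price, it is binding.
At p = 307: qd = 4192 - 7·307 = 2043 and qs = 2·307 - 398 = 216.
The quantity actually transacted is the short side, supply: 216.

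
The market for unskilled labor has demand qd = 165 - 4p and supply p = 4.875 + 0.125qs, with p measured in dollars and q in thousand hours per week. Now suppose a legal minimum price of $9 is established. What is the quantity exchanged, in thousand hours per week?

Rearranging supply gives qs = 8p - 39. In a free market, 165 - 4p = 8p - 39 gives the equilibrium p* = 17, q* = 97.
The floor of 9 is below the equilibrium price 17, so it is not binding; the market clears at p* = 17, q* = 97.

97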